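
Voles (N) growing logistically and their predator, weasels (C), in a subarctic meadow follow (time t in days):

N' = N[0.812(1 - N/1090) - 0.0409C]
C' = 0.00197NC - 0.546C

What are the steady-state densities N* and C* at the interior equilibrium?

From dC/dt = 0 with C > 0: 0.00197N* = 0.546, so N* = 277.
Substitute into dN/dt = 0: 0.812(1 - 277/1090) = 0.0409C*.
The bracket is 0.746, giving C* = 0.606/0.0409 = 14.8.

N* ≈ 277, C* ≈ 14.8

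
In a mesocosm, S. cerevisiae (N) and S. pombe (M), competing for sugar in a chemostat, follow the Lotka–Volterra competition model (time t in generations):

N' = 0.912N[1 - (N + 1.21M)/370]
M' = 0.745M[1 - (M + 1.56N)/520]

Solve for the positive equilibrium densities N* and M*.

Setting both brackets to zero gives the nullclines N + 1.21M = 370 and 1.56N + M = 520.
Substituting M = 520 - 1.56N into the first: N(1 - 1.21·1.56) = 370 - 1.21·520.
So N* = -259/-0.888 = 292, and then M* = 520 - 1.56·292 = 64.4.

N* ≈ 292, M* ≈ 64.4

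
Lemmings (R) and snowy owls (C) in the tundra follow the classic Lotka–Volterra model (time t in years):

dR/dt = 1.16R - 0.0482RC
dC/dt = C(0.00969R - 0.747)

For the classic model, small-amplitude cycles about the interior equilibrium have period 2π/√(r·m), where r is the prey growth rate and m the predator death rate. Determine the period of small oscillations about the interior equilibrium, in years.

T ≈ 6.75 years

Here r = 1.16 and m = 0.747, so r·m = 0.867.
ω = √0.867 = 0.931 per year, hence T = 2π/ω ≈ 6.75 years.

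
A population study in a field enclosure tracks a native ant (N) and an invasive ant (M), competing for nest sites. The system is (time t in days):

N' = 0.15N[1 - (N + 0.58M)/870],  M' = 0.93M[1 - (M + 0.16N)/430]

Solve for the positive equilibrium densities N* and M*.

N* ≈ 684, M* ≈ 321

Setting both brackets to zero gives the nullclines N + 0.58M = 870 and 0.16N + M = 430.
Substituting M = 430 - 0.16N into the first: N(1 - 0.58·0.16) = 870 - 0.58·430.
So N* = 621/0.907 = 684, and then M* = 430 - 0.16·684 = 321.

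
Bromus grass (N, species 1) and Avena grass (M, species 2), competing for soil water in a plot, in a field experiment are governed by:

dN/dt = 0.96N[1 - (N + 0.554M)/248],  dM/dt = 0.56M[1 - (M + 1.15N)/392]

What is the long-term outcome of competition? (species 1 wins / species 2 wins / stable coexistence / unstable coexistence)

Compare the nullcline intercepts: K1/α12 = 248/0.554 = 448 > K2 = 392; K2/α21 = 392/1.15 = 341 > K1 = 248.
Since both inequalities hold, each species can invade when rare, so the interior equilibrium is stable.

stable coexistence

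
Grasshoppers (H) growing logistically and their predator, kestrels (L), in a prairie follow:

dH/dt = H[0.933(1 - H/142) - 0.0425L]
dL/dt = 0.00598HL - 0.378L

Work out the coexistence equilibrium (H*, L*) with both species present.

From dL/dt = 0 with L > 0: 0.00598H* = 0.378, so H* = 63.2.
Substitute into dH/dt = 0: 0.933(1 - 63.2/142) = 0.0425L*.
The bracket is 0.555, giving L* = 0.518/0.0425 = 12.2.

H* ≈ 63.2, L* ≈ 12.2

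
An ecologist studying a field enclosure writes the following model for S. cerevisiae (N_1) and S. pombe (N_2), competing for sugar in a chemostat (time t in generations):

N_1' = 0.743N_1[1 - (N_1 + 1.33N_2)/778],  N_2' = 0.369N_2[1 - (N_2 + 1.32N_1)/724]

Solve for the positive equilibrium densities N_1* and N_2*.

Setting both brackets to zero gives the nullclines N_1 + 1.33N_2 = 778 and 1.32N_1 + N_2 = 724.
Substituting N_2 = 724 - 1.32N_1 into the first: N_1(1 - 1.33·1.32) = 778 - 1.33·724.
So N_1* = -185/-0.756 = 245, and then N_2* = 724 - 1.32·245 = 401.

N_1* ≈ 245, N_2* ≈ 401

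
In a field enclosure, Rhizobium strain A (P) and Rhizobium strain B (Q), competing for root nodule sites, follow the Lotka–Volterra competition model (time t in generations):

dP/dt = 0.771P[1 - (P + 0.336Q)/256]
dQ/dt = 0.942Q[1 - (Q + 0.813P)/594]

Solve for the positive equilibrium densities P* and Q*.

P* ≈ 77.6, Q* ≈ 531

Setting both brackets to zero gives the nullclines P + 0.336Q = 256 and 0.813P + Q = 594.
Substituting Q = 594 - 0.813P into the first: P(1 - 0.336·0.813) = 256 - 0.336·594.
So P* = 56.4/0.727 = 77.6, and then Q* = 594 - 0.813·77.6 = 531.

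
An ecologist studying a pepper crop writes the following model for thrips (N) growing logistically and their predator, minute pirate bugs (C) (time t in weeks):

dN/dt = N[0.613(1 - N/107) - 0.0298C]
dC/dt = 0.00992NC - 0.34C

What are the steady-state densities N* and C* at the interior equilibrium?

From dC/dt = 0 with C > 0: 0.00992N* = 0.34, so N* = 34.3.
Substitute into dN/dt = 0: 0.613(1 - 34.3/107) = 0.0298C*.
The bracket is 0.68, giving C* = 0.417/0.0298 = 14.

N* ≈ 34.3, C* ≈ 14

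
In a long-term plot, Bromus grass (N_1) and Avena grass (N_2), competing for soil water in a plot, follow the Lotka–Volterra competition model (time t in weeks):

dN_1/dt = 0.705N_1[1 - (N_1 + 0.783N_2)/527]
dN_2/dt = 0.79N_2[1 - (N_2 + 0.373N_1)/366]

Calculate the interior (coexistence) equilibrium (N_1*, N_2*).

Setting both brackets to zero gives the nullclines N_1 + 0.783N_2 = 527 and 0.373N_1 + N_2 = 366.
Substituting N_2 = 366 - 0.373N_1 into the first: N_1(1 - 0.783·0.373) = 527 - 0.783·366.
So N_1* = 240/0.708 = 340, and then N_2* = 366 - 0.373·340 = 239.

N_1* ≈ 340, N_2* ≈ 239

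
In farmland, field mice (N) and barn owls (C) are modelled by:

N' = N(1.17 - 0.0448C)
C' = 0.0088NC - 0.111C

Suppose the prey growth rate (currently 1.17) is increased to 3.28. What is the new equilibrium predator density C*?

At the interior fixed point, setting dN/dt = 0 with N > 0 fixes C* = (prey growth rate)/(NC coefficient) — independent of the other coefficients.
With the change, C* = 3.28/0.0448 = 73.2; it rises from 26.1.

C* ≈ 73.2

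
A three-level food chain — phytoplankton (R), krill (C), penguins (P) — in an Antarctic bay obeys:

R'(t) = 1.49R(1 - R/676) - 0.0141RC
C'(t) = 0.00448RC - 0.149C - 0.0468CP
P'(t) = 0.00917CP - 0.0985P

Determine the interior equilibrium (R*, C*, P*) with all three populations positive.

From dP/dt = 0: 0.00917C* = 0.0985, so C* = 10.7.
From dR/dt = 0: 1.49(1 - R*/676) = 0.0141·10.7, giving R* = 676·(1 - 0.102) = 607.
From dC/dt = 0: 0.00448·607 - 0.149 = 0.0468P*, so P* = 2.57/0.0468 = 54.9.

R* ≈ 607, C* ≈ 10.7, P* ≈ 54.9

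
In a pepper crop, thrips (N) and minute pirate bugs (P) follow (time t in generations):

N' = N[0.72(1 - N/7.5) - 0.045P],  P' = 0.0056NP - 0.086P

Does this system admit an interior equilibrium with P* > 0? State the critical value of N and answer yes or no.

The predator equation gives dP/dt > 0 only when N > 0.086/0.0056 = 15.4.
Without the predator, N → K = 7.5. Since 7.5 < 15.4, the predator cannot invade.

Threshold N = 15.4; K < 15.4, so no, the predator goes extinct.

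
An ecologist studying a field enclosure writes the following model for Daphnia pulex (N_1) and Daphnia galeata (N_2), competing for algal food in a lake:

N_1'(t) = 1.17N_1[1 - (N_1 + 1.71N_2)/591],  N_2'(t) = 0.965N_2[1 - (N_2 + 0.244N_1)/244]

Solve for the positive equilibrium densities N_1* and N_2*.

N_1* ≈ 298, N_2* ≈ 171

Setting both brackets to zero gives the nullclines N_1 + 1.71N_2 = 591 and 0.244N_1 + N_2 = 244.
Substituting N_2 = 244 - 0.244N_1 into the first: N_1(1 - 1.71·0.244) = 591 - 1.71·244.
So N_1* = 174/0.583 = 298, and then N_2* = 244 - 0.244·298 = 171.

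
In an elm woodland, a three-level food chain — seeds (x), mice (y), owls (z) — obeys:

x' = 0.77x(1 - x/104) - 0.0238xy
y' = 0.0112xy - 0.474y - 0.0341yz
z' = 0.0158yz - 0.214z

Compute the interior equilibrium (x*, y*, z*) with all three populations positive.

x* ≈ 60.5, y* ≈ 13.5, z* ≈ 5.96

From dz/dt = 0: 0.0158y* = 0.214, so y* = 13.5.
From dx/dt = 0: 0.77(1 - x*/104) = 0.0238·13.5, giving x* = 104·(1 - 0.419) = 60.5.
From dy/dt = 0: 0.0112·60.5 - 0.474 = 0.0341z*, so z* = 0.203/0.0341 = 5.96.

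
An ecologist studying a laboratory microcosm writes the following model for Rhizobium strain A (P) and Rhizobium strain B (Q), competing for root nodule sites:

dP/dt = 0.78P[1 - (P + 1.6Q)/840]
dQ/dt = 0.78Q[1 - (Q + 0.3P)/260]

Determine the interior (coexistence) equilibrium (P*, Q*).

Setting both brackets to zero gives the nullclines P + 1.6Q = 840 and 0.3P + Q = 260.
Substituting Q = 260 - 0.3P into the first: P(1 - 1.6·0.3) = 840 - 1.6·260.
So P* = 424/0.52 = 815, and then Q* = 260 - 0.3·815 = 15.4.

P* ≈ 815, Q* ≈ 15.4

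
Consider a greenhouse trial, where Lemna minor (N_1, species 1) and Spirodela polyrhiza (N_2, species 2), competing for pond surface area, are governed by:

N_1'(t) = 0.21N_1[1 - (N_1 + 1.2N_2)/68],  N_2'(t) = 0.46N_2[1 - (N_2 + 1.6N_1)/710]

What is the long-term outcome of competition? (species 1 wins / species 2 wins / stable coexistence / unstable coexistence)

species 2 excludes species 1

Compare the nullcline intercepts: K1/α12 = 68/1.2 = 56.7 < K2 = 710; K2/α21 = 710/1.6 = 444 > K1 = 68.
Since the inequalities point opposite ways, species 2 can invade but species 1 cannot.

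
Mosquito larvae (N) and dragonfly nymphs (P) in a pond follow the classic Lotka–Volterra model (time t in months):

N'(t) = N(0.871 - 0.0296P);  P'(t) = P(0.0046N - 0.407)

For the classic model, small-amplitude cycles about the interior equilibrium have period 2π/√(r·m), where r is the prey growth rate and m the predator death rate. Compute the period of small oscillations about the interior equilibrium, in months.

Here r = 0.871 and m = 0.407, so r·m = 0.354.
ω = √0.354 = 0.595 per month, hence T = 2π/ω ≈ 10.6 months.

T ≈ 10.6 months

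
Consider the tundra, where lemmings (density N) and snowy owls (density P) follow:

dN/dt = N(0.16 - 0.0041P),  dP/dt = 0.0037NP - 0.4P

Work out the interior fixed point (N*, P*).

Set dP/dt = 0 with P > 0: 0.0037N - 0.4 = 0, so N* = 0.4/0.0037 = 108.
Set dN/dt = 0 with N > 0: 0.16 - 0.0041P = 0, so P* = 0.16/0.0041 = 39.

N* ≈ 108, P* ≈ 39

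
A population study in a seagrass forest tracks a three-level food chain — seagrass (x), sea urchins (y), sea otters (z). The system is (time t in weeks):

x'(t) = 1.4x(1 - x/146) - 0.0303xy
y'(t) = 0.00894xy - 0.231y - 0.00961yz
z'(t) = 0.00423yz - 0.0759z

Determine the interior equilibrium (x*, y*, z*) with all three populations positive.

x* ≈ 89.3, y* ≈ 17.9, z* ≈ 59

From dz/dt = 0: 0.00423y* = 0.0759, so y* = 17.9.
From dx/dt = 0: 1.4(1 - x*/146) = 0.0303·17.9, giving x* = 146·(1 - 0.388) = 89.3.
From dy/dt = 0: 0.00894·89.3 - 0.231 = 0.00961z*, so z* = 0.567/0.00961 = 59.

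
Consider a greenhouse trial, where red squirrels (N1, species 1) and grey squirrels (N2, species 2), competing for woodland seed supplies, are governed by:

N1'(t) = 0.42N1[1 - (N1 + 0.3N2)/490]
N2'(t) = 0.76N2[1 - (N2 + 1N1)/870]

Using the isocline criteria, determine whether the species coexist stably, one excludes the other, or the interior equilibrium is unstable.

stable coexistence

Compare the nullcline intercepts: K1/α12 = 490/0.3 = 1630 > K2 = 870; K2/α21 = 870/1 = 870 > K1 = 490.
Since both inequalities hold, each species can invade when rare, so the interior equilibrium is stable.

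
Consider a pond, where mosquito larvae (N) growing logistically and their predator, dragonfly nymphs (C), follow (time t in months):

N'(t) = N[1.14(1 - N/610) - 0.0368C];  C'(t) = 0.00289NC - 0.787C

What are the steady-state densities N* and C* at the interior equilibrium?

From dC/dt = 0 with C > 0: 0.00289N* = 0.787, so N* = 272.
Substitute into dN/dt = 0: 1.14(1 - 272/610) = 0.0368C*.
The bracket is 0.554, giving C* = 0.631/0.0368 = 17.1.

N* ≈ 272, C* ≈ 17.1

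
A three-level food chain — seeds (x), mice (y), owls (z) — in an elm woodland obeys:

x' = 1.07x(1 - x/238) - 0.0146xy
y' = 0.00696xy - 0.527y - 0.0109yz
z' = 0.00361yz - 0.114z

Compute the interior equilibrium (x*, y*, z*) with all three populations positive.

From dz/dt = 0: 0.00361y* = 0.114, so y* = 31.6.
From dx/dt = 0: 1.07(1 - x*/238) = 0.0146·31.6, giving x* = 238·(1 - 0.431) = 135.
From dy/dt = 0: 0.00696·135 - 0.527 = 0.0109z*, so z* = 0.416/0.0109 = 38.1.

x* ≈ 135, y* ≈ 31.6, z* ≈ 38.1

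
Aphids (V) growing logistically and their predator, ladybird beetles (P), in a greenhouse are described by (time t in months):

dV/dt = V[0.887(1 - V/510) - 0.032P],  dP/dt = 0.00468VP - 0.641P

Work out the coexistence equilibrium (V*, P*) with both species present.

From dP/dt = 0 with P > 0: 0.00468V* = 0.641, so V* = 137.
Substitute into dV/dt = 0: 0.887(1 - 137/510) = 0.032P*.
The bracket is 0.731, giving P* = 0.649/0.032 = 20.3.

V* ≈ 137, P* ≈ 20.3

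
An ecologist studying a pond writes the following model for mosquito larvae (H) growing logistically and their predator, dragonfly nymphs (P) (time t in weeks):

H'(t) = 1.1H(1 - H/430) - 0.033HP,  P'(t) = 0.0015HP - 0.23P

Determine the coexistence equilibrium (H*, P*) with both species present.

H* ≈ 153, P* ≈ 21.4

From dP/dt = 0 with P > 0: 0.0015H* = 0.23, so H* = 153.
Substitute into dH/dt = 0: 1.1(1 - 153/430) = 0.033P*.
The bracket is 0.643, giving P* = 0.708/0.033 = 21.4.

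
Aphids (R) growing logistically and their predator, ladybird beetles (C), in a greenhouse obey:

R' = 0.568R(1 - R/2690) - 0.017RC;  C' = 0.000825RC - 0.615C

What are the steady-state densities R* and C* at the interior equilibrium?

R* ≈ 745, C* ≈ 24.2

From dC/dt = 0 with C > 0: 0.000825R* = 0.615, so R* = 745.
Substitute into dR/dt = 0: 0.568(1 - 745/2690) = 0.017C*.
The bracket is 0.723, giving C* = 0.411/0.017 = 24.2.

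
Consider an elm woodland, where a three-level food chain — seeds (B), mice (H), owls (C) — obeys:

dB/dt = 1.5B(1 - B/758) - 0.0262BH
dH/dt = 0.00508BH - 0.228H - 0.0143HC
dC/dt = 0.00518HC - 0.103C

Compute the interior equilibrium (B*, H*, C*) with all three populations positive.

B* ≈ 495, H* ≈ 19.9, C* ≈ 160

From dC/dt = 0: 0.00518H* = 0.103, so H* = 19.9.
From dB/dt = 0: 1.5(1 - B*/758) = 0.0262·19.9, giving B* = 758·(1 - 0.347) = 495.
From dH/dt = 0: 0.00508·495 - 0.228 = 0.0143C*, so C* = 2.29/0.0143 = 160.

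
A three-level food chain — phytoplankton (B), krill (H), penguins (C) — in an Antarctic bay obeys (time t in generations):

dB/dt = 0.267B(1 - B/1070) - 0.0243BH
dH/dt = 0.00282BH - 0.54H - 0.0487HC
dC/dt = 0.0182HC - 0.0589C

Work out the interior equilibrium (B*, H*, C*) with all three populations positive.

B* ≈ 755, H* ≈ 3.24, C* ≈ 32.6

From dC/dt = 0: 0.0182H* = 0.0589, so H* = 3.24.
From dB/dt = 0: 0.267(1 - B*/1070) = 0.0243·3.24, giving B* = 1070·(1 - 0.295) = 755.
From dH/dt = 0: 0.00282·755 - 0.54 = 0.0487C*, so C* = 1.59/0.0487 = 32.6.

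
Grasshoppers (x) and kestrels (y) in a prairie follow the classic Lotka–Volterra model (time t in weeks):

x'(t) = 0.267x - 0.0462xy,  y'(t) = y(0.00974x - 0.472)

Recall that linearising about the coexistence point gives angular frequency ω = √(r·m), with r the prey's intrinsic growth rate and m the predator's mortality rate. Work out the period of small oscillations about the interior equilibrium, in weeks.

T ≈ 17.7 weeks

Here r = 0.267 and m = 0.472, so r·m = 0.126.
ω = √0.126 = 0.355 per week, hence T = 2π/ω ≈ 17.7 weeks.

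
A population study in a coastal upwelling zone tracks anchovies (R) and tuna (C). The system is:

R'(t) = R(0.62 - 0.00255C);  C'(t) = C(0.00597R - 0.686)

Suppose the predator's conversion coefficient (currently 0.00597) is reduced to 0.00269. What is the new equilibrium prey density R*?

R* ≈ 255

At the interior fixed point, setting dC/dt = 0 with C > 0 fixes R* = (predator death rate)/(RC coefficient) — independent of the other coefficients.
With the change, R* = 0.686/0.00269 = 255; it rises from 115.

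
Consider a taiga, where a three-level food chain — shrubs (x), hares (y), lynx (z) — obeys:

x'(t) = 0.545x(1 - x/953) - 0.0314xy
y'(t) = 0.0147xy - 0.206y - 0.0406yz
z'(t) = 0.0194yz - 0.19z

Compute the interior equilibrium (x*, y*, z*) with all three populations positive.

x* ≈ 415, y* ≈ 9.79, z* ≈ 145

From dz/dt = 0: 0.0194y* = 0.19, so y* = 9.79.
From dx/dt = 0: 0.545(1 - x*/953) = 0.0314·9.79, giving x* = 953·(1 - 0.564) = 415.
From dy/dt = 0: 0.0147·415 - 0.206 = 0.0406z*, so z* = 5.9/0.0406 = 145.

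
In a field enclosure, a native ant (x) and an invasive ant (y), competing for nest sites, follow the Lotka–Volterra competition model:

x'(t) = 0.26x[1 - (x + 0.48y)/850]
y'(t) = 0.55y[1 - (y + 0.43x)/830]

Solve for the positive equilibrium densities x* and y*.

Setting both brackets to zero gives the nullclines x + 0.48y = 850 and 0.43x + y = 830.
Substituting y = 830 - 0.43x into the first: x(1 - 0.48·0.43) = 850 - 0.48·830.
So x* = 452/0.794 = 569, and then y* = 830 - 0.43·569 = 585.

x* ≈ 569, y* ≈ 585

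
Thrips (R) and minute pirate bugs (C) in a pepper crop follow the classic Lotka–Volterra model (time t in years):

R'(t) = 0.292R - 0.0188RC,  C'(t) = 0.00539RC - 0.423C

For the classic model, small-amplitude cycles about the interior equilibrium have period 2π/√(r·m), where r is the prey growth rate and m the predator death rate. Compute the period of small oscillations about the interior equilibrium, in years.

Here r = 0.292 and m = 0.423, so r·m = 0.124.
ω = √0.124 = 0.351 per year, hence T = 2π/ω ≈ 17.9 years.

T ≈ 17.9 years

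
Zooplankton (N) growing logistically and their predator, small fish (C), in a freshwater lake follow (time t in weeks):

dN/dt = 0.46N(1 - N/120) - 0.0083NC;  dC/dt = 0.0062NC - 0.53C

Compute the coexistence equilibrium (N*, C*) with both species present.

N* ≈ 85.5, C* ≈ 15.9

From dC/dt = 0 with C > 0: 0.0062N* = 0.53, so N* = 85.5.
Substitute into dN/dt = 0: 0.46(1 - 85.5/120) = 0.0083C*.
The bracket is 0.288, giving C* = 0.132/0.0083 = 15.9.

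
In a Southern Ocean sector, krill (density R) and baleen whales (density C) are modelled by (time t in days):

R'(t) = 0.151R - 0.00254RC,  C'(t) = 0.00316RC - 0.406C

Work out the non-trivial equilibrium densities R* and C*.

Set dC/dt = 0 with C > 0: 0.00316R - 0.406 = 0, so R* = 0.406/0.00316 = 128.
Set dR/dt = 0 with R > 0: 0.151 - 0.00254C = 0, so C* = 0.151/0.00254 = 59.4.

R* ≈ 128, C* ≈ 59.4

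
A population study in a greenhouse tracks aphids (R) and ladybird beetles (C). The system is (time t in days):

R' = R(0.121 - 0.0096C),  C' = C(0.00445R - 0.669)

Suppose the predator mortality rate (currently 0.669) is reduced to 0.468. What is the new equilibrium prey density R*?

At the interior fixed point, setting dC/dt = 0 with C > 0 fixes R* = (predator death rate)/(RC coefficient) — independent of the other coefficients.
With the change, R* = 0.468/0.00445 = 105; it falls from 150.

R* ≈ 105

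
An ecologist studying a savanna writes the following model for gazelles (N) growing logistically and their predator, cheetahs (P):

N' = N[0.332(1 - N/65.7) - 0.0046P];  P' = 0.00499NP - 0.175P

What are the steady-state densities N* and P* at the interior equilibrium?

From dP/dt = 0 with P > 0: 0.00499N* = 0.175, so N* = 35.1.
Substitute into dN/dt = 0: 0.332(1 - 35.1/65.7) = 0.0046P*.
The bracket is 0.466, giving P* = 0.155/0.0046 = 33.6.

N* ≈ 35.1, P* ≈ 33.6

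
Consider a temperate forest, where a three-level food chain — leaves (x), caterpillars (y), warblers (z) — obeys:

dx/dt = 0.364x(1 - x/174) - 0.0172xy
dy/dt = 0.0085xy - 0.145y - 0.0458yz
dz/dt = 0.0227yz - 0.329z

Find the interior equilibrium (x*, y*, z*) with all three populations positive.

From dz/dt = 0: 0.0227y* = 0.329, so y* = 14.5.
From dx/dt = 0: 0.364(1 - x*/174) = 0.0172·14.5, giving x* = 174·(1 - 0.685) = 54.8.
From dy/dt = 0: 0.0085·54.8 - 0.145 = 0.0458z*, so z* = 0.321/0.0458 = 7.01.

x* ≈ 54.8, y* ≈ 14.5, z* ≈ 7.01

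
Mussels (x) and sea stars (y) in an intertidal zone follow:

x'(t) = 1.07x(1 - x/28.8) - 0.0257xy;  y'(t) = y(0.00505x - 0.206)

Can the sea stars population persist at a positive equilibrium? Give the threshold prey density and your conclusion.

The predator equation gives dy/dt > 0 only when x > 0.206/0.00505 = 40.8.
Without the predator, x → K = 28.8. Since 28.8 < 40.8, the predator cannot invade.

Threshold x = 40.8; K < 40.8, so no, the predator goes extinct.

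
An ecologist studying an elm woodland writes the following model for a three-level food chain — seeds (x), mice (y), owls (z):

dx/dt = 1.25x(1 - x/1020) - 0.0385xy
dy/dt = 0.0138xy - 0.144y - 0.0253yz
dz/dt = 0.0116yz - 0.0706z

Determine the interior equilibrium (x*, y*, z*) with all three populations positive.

From dz/dt = 0: 0.0116y* = 0.0706, so y* = 6.09.
From dx/dt = 0: 1.25(1 - x*/1020) = 0.0385·6.09, giving x* = 1020·(1 - 0.187) = 829.
From dy/dt = 0: 0.0138·829 - 0.144 = 0.0253z*, so z* = 11.3/0.0253 = 446.

x* ≈ 829, y* ≈ 6.09, z* ≈ 446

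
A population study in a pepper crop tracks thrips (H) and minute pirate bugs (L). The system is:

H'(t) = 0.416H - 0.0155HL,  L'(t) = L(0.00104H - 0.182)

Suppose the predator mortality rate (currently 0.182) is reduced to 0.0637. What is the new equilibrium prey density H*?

H* ≈ 61.3

At the interior fixed point, setting dL/dt = 0 with L > 0 fixes H* = (predator death rate)/(HL coefficient) — independent of the other coefficients.
With the change, H* = 0.0637/0.00104 = 61.3; it falls from 175.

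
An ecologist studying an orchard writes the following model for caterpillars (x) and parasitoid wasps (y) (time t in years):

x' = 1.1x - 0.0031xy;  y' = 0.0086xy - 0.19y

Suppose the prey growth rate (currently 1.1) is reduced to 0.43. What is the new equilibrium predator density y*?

At the interior fixed point, setting dx/dt = 0 with x > 0 fixes y* = (prey growth rate)/(xy coefficient) — independent of the other coefficients.
With the change, y* = 0.43/0.0031 = 139; it falls from 355.

y* ≈ 139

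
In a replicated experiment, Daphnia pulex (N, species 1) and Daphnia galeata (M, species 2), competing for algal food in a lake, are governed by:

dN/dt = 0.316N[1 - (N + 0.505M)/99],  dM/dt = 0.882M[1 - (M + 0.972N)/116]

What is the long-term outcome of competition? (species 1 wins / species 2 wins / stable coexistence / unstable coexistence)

Compare the nullcline intercepts: K1/α12 = 99/0.505 = 196 > K2 = 116; K2/α21 = 116/0.972 = 119 > K1 = 99.
Since both inequalities hold, each species can invade when rare, so the interior equilibrium is stable.

stable coexistence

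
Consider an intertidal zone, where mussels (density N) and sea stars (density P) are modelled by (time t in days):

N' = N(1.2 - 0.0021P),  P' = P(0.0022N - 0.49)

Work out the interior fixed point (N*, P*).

N* ≈ 223, P* ≈ 571

Set dP/dt = 0 with P > 0: 0.0022N - 0.49 = 0, so N* = 0.49/0.0022 = 223.
Set dN/dt = 0 with N > 0: 1.2 - 0.0021P = 0, so P* = 1.2/0.0021 = 571.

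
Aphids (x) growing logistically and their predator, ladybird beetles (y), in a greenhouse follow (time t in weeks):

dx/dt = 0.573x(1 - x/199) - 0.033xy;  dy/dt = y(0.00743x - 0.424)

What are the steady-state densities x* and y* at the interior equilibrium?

From dy/dt = 0 with y > 0: 0.00743x* = 0.424, so x* = 57.1.
Substitute into dx/dt = 0: 0.573(1 - 57.1/199) = 0.033y*.
The bracket is 0.713, giving y* = 0.409/0.033 = 12.4.

x* ≈ 57.1, y* ≈ 12.4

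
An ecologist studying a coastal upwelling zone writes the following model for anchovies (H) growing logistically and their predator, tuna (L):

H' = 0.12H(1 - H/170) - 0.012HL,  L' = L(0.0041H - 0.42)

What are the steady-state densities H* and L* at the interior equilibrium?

From dL/dt = 0 with L > 0: 0.0041H* = 0.42, so H* = 102.
Substitute into dH/dt = 0: 0.12(1 - 102/170) = 0.012L*.
The bracket is 0.397, giving L* = 0.0477/0.012 = 3.97.

H* ≈ 102, L* ≈ 3.97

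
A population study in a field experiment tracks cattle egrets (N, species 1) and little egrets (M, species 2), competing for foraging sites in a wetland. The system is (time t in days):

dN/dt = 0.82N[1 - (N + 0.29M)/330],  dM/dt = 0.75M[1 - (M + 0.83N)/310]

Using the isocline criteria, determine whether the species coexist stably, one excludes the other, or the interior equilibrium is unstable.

stable coexistence

Compare the nullcline intercepts: K1/α12 = 330/0.29 = 1140 > K2 = 310; K2/α21 = 310/0.83 = 373 > K1 = 330.
Since both inequalities hold, each species can invade when rare, so the interior equilibrium is stable.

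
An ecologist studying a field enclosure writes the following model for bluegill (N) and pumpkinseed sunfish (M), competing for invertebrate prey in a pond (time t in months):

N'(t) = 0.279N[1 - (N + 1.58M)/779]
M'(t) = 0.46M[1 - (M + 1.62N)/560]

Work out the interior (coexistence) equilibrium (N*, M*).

Setting both brackets to zero gives the nullclines N + 1.58M = 779 and 1.62N + M = 560.
Substituting M = 560 - 1.62N into the first: N(1 - 1.58·1.62) = 779 - 1.58·560.
So N* = -106/-1.56 = 67.8, and then M* = 560 - 1.62·67.8 = 450.

N* ≈ 67.8, M* ≈ 450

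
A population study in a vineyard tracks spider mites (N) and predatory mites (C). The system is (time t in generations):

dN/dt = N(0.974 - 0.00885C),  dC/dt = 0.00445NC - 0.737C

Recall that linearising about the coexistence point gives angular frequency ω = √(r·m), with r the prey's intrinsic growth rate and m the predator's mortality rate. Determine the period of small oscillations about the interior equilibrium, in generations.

Here r = 0.974 and m = 0.737, so r·m = 0.718.
ω = √0.718 = 0.847 per generation, hence T = 2π/ω ≈ 7.42 generations.

T ≈ 7.42 generations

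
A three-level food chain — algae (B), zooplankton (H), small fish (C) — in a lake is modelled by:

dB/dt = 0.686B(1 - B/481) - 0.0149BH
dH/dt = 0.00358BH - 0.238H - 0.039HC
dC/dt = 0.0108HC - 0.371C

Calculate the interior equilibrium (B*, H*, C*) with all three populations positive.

B* ≈ 122, H* ≈ 34.4, C* ≈ 5.11

From dC/dt = 0: 0.0108H* = 0.371, so H* = 34.4.
From dB/dt = 0: 0.686(1 - B*/481) = 0.0149·34.4, giving B* = 481·(1 - 0.746) = 122.
From dH/dt = 0: 0.00358·122 - 0.238 = 0.039C*, so C* = 0.199/0.039 = 5.11.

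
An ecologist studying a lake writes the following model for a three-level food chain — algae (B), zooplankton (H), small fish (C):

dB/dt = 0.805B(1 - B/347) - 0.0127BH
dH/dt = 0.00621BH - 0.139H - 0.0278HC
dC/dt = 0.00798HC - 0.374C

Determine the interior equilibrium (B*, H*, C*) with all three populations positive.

From dC/dt = 0: 0.00798H* = 0.374, so H* = 46.9.
From dB/dt = 0: 0.805(1 - B*/347) = 0.0127·46.9, giving B* = 347·(1 - 0.739) = 90.4.
From dH/dt = 0: 0.00621·90.4 - 0.139 = 0.0278C*, so C* = 0.423/0.0278 = 15.2.

B* ≈ 90.4, H* ≈ 46.9, C* ≈ 15.2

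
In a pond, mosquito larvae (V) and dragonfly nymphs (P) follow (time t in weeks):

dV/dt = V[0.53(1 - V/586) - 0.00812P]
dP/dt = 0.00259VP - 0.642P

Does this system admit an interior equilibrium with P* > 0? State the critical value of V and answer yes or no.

The predator equation gives dP/dt > 0 only when V > 0.642/0.00259 = 248.
Without the predator, V → K = 586. Since 586 > 248, the predator can invade and persist.

Threshold V = 248; K > 248, so yes, the predator persists.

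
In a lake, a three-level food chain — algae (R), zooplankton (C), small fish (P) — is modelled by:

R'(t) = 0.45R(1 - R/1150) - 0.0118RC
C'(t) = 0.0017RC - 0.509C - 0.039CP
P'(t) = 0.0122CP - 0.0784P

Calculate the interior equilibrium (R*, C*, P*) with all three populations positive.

R* ≈ 956, C* ≈ 6.43, P* ≈ 28.6

From dP/dt = 0: 0.0122C* = 0.0784, so C* = 6.43.
From dR/dt = 0: 0.45(1 - R*/1150) = 0.0118·6.43, giving R* = 1150·(1 - 0.169) = 956.
From dC/dt = 0: 0.0017·956 - 0.509 = 0.039P*, so P* = 1.12/0.039 = 28.6.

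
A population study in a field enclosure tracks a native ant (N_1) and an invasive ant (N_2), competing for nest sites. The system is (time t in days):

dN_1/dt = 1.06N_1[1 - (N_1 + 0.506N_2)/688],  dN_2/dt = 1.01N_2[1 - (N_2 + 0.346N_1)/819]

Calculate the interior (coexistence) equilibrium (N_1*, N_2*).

Setting both brackets to zero gives the nullclines N_1 + 0.506N_2 = 688 and 0.346N_1 + N_2 = 819.
Substituting N_2 = 819 - 0.346N_1 into the first: N_1(1 - 0.506·0.346) = 688 - 0.506·819.
So N_1* = 274/0.825 = 332, and then N_2* = 819 - 0.346·332 = 704.

N_1* ≈ 332, N_2* ≈ 704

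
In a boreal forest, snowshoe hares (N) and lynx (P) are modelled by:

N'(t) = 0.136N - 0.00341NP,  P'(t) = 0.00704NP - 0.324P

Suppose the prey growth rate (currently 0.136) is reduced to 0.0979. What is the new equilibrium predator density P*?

At the interior fixed point, setting dN/dt = 0 with N > 0 fixes P* = (prey growth rate)/(NP coefficient) — independent of the other coefficients.
With the change, P* = 0.0979/0.00341 = 28.7; it falls from 39.9.

P* ≈ 28.7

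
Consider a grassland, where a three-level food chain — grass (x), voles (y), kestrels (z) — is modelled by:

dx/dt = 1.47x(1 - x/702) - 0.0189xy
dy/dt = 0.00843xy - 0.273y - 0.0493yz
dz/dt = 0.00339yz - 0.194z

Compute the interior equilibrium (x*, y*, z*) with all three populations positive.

x* ≈ 185, y* ≈ 57.2, z* ≈ 26.2

From dz/dt = 0: 0.00339y* = 0.194, so y* = 57.2.
From dx/dt = 0: 1.47(1 - x*/702) = 0.0189·57.2, giving x* = 702·(1 - 0.736) = 185.
From dy/dt = 0: 0.00843·185 - 0.273 = 0.0493z*, so z* = 1.29/0.0493 = 26.2.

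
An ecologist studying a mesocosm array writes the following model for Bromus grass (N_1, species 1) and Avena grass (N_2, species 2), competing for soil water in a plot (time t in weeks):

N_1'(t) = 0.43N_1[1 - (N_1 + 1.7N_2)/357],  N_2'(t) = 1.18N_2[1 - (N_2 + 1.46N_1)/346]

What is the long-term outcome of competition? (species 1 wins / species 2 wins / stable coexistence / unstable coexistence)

Compare the nullcline intercepts: K1/α12 = 357/1.7 = 210 < K2 = 346; K2/α21 = 346/1.46 = 237 < K1 = 357.
Since both are reversed, neither can invade when rare; the interior point is a saddle.

unstable coexistence (outcome depends on initial conditions)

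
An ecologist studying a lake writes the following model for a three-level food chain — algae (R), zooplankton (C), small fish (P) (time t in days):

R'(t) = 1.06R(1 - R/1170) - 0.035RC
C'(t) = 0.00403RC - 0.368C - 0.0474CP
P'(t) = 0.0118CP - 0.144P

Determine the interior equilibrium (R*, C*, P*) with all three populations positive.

R* ≈ 699, C* ≈ 12.2, P* ≈ 51.6

From dP/dt = 0: 0.0118C* = 0.144, so C* = 12.2.
From dR/dt = 0: 1.06(1 - R*/1170) = 0.035·12.2, giving R* = 1170·(1 - 0.403) = 699.
From dC/dt = 0: 0.00403·699 - 0.368 = 0.0474P*, so P* = 2.45/0.0474 = 51.6.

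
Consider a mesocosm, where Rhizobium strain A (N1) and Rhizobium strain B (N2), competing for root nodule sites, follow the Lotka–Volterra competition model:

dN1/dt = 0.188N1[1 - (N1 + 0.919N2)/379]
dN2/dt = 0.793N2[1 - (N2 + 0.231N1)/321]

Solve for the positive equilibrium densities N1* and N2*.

N1* ≈ 107, N2* ≈ 296

Setting both brackets to zero gives the nullclines N1 + 0.919N2 = 379 and 0.231N1 + N2 = 321.
Substituting N2 = 321 - 0.231N1 into the first: N1(1 - 0.919·0.231) = 379 - 0.919·321.
So N1* = 84/0.788 = 107, and then N2* = 321 - 0.231·107 = 296.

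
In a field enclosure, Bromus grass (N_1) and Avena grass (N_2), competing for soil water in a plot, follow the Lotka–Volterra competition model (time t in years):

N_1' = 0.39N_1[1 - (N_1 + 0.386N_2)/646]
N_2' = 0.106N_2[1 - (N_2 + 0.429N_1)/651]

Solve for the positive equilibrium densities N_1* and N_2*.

N_1* ≈ 473, N_2* ≈ 448

Setting both brackets to zero gives the nullclines N_1 + 0.386N_2 = 646 and 0.429N_1 + N_2 = 651.
Substituting N_2 = 651 - 0.429N_1 into the first: N_1(1 - 0.386·0.429) = 646 - 0.386·651.
So N_1* = 395/0.834 = 473, and then N_2* = 651 - 0.429·473 = 448.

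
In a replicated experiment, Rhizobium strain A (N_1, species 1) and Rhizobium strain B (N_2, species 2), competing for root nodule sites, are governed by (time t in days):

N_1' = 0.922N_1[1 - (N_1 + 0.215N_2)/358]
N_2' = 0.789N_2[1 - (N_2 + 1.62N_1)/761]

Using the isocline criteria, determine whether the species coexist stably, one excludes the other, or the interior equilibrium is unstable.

Compare the nullcline intercepts: K1/α12 = 358/0.215 = 1670 > K2 = 761; K2/α21 = 761/1.62 = 470 > K1 = 358.
Since both inequalities hold, each species can invade when rare, so the interior equilibrium is stable.

stable coexistence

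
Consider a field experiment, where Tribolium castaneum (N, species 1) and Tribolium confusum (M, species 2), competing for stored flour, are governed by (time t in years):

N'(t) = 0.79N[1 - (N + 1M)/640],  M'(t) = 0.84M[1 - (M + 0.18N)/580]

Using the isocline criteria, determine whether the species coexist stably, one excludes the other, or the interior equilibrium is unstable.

stable coexistence

Compare the nullcline intercepts: K1/α12 = 640/1 = 640 > K2 = 580; K2/α21 = 580/0.18 = 3220 > K1 = 640.
Since both inequalities hold, each species can invade when rare, so the interior equilibrium is stable.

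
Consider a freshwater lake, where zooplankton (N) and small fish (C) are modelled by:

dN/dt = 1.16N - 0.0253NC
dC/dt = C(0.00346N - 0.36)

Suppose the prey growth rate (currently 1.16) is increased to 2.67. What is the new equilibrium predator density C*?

C* ≈ 106

At the interior fixed point, setting dN/dt = 0 with N > 0 fixes C* = (prey growth rate)/(NC coefficient) — independent of the other coefficients.
With the change, C* = 2.67/0.0253 = 106; it rises from 45.8.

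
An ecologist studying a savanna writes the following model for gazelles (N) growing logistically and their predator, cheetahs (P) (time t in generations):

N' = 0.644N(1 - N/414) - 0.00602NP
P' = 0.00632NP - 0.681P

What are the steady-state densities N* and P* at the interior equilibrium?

From dP/dt = 0 with P > 0: 0.00632N* = 0.681, so N* = 108.
Substitute into dN/dt = 0: 0.644(1 - 108/414) = 0.00602P*.
The bracket is 0.74, giving P* = 0.476/0.00602 = 79.1.

N* ≈ 108, P* ≈ 79.1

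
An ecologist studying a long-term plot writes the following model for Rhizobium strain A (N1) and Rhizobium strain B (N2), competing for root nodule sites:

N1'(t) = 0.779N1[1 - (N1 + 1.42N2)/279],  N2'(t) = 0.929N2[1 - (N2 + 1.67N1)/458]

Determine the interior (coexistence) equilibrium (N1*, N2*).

N1* ≈ 271, N2* ≈ 5.78

Setting both brackets to zero gives the nullclines N1 + 1.42N2 = 279 and 1.67N1 + N2 = 458.
Substituting N2 = 458 - 1.67N1 into the first: N1(1 - 1.42·1.67) = 279 - 1.42·458.
So N1* = -371/-1.37 = 271, and then N2* = 458 - 1.67·271 = 5.78.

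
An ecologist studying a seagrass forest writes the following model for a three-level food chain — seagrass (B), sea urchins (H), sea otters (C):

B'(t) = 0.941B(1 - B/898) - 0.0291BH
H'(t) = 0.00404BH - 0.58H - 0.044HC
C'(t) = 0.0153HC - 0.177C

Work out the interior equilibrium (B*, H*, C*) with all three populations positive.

From dC/dt = 0: 0.0153H* = 0.177, so H* = 11.6.
From dB/dt = 0: 0.941(1 - B*/898) = 0.0291·11.6, giving B* = 898·(1 - 0.358) = 577.
From dH/dt = 0: 0.00404·577 - 0.58 = 0.044C*, so C* = 1.75/0.044 = 39.8.

B* ≈ 577, H* ≈ 11.6, C* ≈ 39.8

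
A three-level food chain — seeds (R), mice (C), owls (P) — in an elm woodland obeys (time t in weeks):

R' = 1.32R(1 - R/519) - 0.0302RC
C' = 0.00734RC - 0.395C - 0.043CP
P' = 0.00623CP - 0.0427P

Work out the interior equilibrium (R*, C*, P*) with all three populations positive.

From dP/dt = 0: 0.00623C* = 0.0427, so C* = 6.85.
From dR/dt = 0: 1.32(1 - R*/519) = 0.0302·6.85, giving R* = 519·(1 - 0.157) = 438.
From dC/dt = 0: 0.00734·438 - 0.395 = 0.043P*, so P* = 2.82/0.043 = 65.5.

R* ≈ 438, C* ≈ 6.85, P* ≈ 65.5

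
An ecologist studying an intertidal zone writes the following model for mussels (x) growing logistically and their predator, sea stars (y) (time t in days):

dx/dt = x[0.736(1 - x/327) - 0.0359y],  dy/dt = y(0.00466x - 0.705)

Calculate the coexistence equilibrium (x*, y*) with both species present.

x* ≈ 151, y* ≈ 11

From dy/dt = 0 with y > 0: 0.00466x* = 0.705, so x* = 151.
Substitute into dx/dt = 0: 0.736(1 - 151/327) = 0.0359y*.
The bracket is 0.537, giving y* = 0.395/0.0359 = 11.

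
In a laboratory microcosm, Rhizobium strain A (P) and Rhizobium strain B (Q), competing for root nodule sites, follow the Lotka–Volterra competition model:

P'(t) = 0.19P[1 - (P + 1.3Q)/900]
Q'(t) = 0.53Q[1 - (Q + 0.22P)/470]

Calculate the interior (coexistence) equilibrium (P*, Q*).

Setting both brackets to zero gives the nullclines P + 1.3Q = 900 and 0.22P + Q = 470.
Substituting Q = 470 - 0.22P into the first: P(1 - 1.3·0.22) = 900 - 1.3·470.
So P* = 289/0.714 = 405, and then Q* = 470 - 0.22·405 = 381.

P* ≈ 405, Q* ≈ 381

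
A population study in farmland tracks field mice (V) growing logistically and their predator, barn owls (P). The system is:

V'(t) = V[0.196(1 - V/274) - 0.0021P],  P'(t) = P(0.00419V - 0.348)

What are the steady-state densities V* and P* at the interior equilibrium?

From dP/dt = 0 with P > 0: 0.00419V* = 0.348, so V* = 83.1.
Substitute into dV/dt = 0: 0.196(1 - 83.1/274) = 0.0021P*.
The bracket is 0.697, giving P* = 0.137/0.0021 = 65.

V* ≈ 83.1, P* ≈ 65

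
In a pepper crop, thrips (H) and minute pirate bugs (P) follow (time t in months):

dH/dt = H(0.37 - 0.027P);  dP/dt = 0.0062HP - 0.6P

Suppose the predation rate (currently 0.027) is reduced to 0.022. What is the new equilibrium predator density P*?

P* ≈ 16.8

At the interior fixed point, setting dH/dt = 0 with H > 0 fixes P* = (prey growth rate)/(HP coefficient) — independent of the other coefficients.
With the change, P* = 0.37/0.022 = 16.8; it rises from 13.7.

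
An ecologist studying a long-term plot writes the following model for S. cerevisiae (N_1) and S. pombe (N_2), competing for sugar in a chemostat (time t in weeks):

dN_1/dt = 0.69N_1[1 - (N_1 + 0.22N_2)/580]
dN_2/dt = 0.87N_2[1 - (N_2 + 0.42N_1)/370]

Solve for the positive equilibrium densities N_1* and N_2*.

Setting both brackets to zero gives the nullclines N_1 + 0.22N_2 = 580 and 0.42N_1 + N_2 = 370.
Substituting N_2 = 370 - 0.42N_1 into the first: N_1(1 - 0.22·0.42) = 580 - 0.22·370.
So N_1* = 499/0.908 = 549, and then N_2* = 370 - 0.42·549 = 139.

N_1* ≈ 549, N_2* ≈ 139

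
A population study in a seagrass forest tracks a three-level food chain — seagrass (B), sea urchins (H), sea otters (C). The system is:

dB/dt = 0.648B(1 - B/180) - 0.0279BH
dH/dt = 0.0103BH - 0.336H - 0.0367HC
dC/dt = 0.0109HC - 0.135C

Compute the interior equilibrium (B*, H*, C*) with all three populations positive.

From dC/dt = 0: 0.0109H* = 0.135, so H* = 12.4.
From dB/dt = 0: 0.648(1 - B*/180) = 0.0279·12.4, giving B* = 180·(1 - 0.533) = 84.
From dH/dt = 0: 0.0103·84 - 0.336 = 0.0367C*, so C* = 0.529/0.0367 = 14.4.

B* ≈ 84, H* ≈ 12.4, C* ≈ 14.4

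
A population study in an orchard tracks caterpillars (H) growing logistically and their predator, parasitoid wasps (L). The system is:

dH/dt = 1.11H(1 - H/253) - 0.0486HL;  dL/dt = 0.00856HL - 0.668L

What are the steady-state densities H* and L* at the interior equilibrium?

From dL/dt = 0 with L > 0: 0.00856H* = 0.668, so H* = 78.
Substitute into dH/dt = 0: 1.11(1 - 78/253) = 0.0486L*.
The bracket is 0.692, giving L* = 0.768/0.0486 = 15.8.

H* ≈ 78, L* ≈ 15.8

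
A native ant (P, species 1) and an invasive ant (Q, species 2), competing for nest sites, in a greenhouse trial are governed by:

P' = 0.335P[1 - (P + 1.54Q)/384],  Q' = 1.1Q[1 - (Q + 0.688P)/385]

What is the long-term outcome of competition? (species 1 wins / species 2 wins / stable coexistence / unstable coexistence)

species 2 excludes species 1

Compare the nullcline intercepts: K1/α12 = 384/1.54 = 249 < K2 = 385; K2/α21 = 385/0.688 = 560 > K1 = 384.
Since the inequalities point opposite ways, species 2 can invade but species 1 cannot.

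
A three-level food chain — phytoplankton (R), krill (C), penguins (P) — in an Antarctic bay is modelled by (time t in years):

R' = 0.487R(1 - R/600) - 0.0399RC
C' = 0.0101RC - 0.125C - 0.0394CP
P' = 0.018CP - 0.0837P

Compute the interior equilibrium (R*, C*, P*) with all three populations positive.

R* ≈ 371, C* ≈ 4.65, P* ≈ 92

From dP/dt = 0: 0.018C* = 0.0837, so C* = 4.65.
From dR/dt = 0: 0.487(1 - R*/600) = 0.0399·4.65, giving R* = 600·(1 - 0.381) = 371.
From dC/dt = 0: 0.0101·371 - 0.125 = 0.0394P*, so P* = 3.63/0.0394 = 92.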